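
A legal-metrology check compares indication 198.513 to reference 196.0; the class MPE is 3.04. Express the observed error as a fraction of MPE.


e = indication - reference = 198.513 - 196.0 = 2.5130
|e| = 2.5130
ratio = |e| / MPE = 2.5130 / 3.04
ratio = 0.8266

0.8266


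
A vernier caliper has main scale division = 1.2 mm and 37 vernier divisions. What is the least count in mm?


LC = MSD / n_div
= 1.2 / 37
= 0.0324

0.0324


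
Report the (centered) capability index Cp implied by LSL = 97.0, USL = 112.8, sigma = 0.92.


Cp = (USL - LSL) / (6 * sigma)
= (112.8 - 97.0) / (6 * 0.92)
= 15.8000 / 5.5200
= 2.8623

2.8623


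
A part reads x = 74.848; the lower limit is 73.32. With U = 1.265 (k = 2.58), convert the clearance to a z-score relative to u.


u = U / k = 1.265 / 2.58 = 0.49031008
margin = |LSL - x| = |73.32 - 74.848| = 1.528
z = margin / u = 1.528 / 0.49031008
z = 3.1164

3.1164


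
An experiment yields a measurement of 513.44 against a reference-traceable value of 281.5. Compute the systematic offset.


Systematic error = measured - true
= 513.44 - 281.5
= 231.9400

231.9400


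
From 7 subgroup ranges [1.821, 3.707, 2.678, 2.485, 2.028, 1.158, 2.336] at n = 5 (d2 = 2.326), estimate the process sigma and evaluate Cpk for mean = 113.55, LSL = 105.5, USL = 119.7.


R_bar = (1.821 + 3.707 + 2.678 + 2.485 + 2.028 + 1.158 + 2.336) / 7 = 2.3161429
sigma = R_bar / d2 = 2.3161429 / 2.326 = 0.99576221
Cp = (USL - LSL)/(6*sigma) = (119.7 - 105.5)/(6*0.99576221) = 2.3767
Cpu = (119.7 - 113.55)/(3*0.99576221) = 2.0587
Cpl = (113.55 - 105.5)/(3*0.99576221) = 2.6948
Cpk = min(Cpu, Cpl) = 2.0587

2.0587


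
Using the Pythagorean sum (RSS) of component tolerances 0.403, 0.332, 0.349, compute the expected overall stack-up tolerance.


RSS = sqrt(0.403^2 + 0.332^2 + 0.349^2)
= sqrt(0.394434)
= 0.6280

0.6280


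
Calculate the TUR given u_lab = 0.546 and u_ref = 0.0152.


TUR = u_lab / u_ref
= 0.546 / 0.0152
= 35.9211

35.9211


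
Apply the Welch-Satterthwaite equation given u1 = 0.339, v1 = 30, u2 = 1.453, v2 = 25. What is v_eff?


uc = sqrt(u1^2 + u2^2) = sqrt(0.339^2 + 1.453^2) = 1.4920221
v_eff = uc^4 / (u1^4/v1 + u2^4/v2)
= 1.4920221^4 / (0.339^4/30 + 1.453^4/25)
= 4.9556545 / 0.17872837
v_eff = 27.7273

27.7273


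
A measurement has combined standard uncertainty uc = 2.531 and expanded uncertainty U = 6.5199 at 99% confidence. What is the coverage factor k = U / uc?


k = U / uc
k = 6.5199 / 2.531
k = 2.576

2.576


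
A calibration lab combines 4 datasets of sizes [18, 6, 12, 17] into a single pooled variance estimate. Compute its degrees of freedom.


nu = sum_i (n_i - 1)
nu = ((18 - 1) + (6 - 1) + (12 - 1) + (17 - 1))
nu = 17 + 5 + 11 + 16
nu = 49

49


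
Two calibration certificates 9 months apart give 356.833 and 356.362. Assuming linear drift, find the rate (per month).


rate = (v2 - v1) / months
= (356.362 - 356.833) / 9
= -0.4710 / 9
= -0.0523

-0.0523


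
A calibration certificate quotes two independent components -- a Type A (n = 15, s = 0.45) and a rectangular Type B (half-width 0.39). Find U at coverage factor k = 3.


u_A = s / sqrt(n) = 0.45 / sqrt(15) = 0.1161895
u_B = half_width / sqrt(3) = 0.39 / sqrt(3) = 0.2251666
uc = sqrt(u_A^2 + u_B^2) = sqrt(0.1161895^2 + 0.2251666^2) = 0.25337718
U = k * uc = 3 * 0.25337718
U = 0.7601

0.7601


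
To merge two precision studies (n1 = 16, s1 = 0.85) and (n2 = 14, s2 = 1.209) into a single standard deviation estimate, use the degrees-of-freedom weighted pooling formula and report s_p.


s_p = sqrt(((n1-1)*s1^2 + (n2-1)*s2^2) / (n1+n2-2))
numerator = (16-1)*0.85^2 + (14-1)*1.209^2 = 10.8375 + 19.001853 = 29.839353
denominator = 16 + 14 - 2 = 28
s_p^2 = 29.839353 / 28 = 1.0656912
s_p = sqrt(1.0656912) = 1.0323

1.0323


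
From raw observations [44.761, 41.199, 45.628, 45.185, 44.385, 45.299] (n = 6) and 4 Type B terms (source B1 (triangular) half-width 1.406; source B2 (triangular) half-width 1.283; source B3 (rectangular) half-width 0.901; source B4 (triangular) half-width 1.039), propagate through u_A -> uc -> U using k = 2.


mean = (44.761 + 41.199 + 45.628 + 45.185 + 44.385 + 45.299) / 6 = 44.4095
s = sqrt(sum((x - mean)^2)/(n-1)) = 1.6314911
u_A = s / sqrt(n) = 1.6314911 / sqrt(6) = 0.66605345
u_B1 = 1.406 / sqrt(6) = 0.5739971
u_B2 = 1.283 / sqrt(6) = 0.52378256
u_B3 = 0.901 / sqrt(3) = 0.52019259
u_B4 = 1.039 / sqrt(6) = 0.42416997
uc = sqrt(0.66605345^2 + 0.5739971^2 + 0.52378256^2 + 0.52019259^2 + 0.42416997^2) = 1.2239152
U = k * uc = 2 * 1.2239152
U = 2.4478

2.4478


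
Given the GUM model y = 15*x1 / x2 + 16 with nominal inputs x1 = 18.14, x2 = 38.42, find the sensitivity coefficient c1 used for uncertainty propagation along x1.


y = 15*x1 / x2 + 16
dy/dx1 = 15/x2
Evaluate at x2 = 38.42: c1 = 15 / 38.42
c1 = 0.3904

0.3904


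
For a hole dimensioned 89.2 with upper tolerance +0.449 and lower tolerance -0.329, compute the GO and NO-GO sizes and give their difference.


GO = nominal - lower_tol (smallest hole = maximum material condition)
GO = 89.2 - 0.329 = 88.871
NO-GO = nominal + upper_tol (largest hole = least material condition)
NO-GO = 89.2 + 0.449 = 89.649
spread = NO-GO - GO = 89.649 - 88.871 = 0.7780

0.7780


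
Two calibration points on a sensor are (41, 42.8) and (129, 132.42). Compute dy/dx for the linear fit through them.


slope = (y2 - y1) / (x2 - x1)
= (132.42 - 42.8) / (129 - 41)
= 89.6200 / 88
= 1.0184

1.0184


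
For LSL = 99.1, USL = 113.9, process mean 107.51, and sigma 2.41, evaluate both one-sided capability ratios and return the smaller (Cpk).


Cpu = (USL - mean) / (3*sigma) = (113.9 - 107.51) / (3*2.41) = 0.8838
Cpl = (mean - LSL) / (3*sigma) = (107.51 - 99.1) / (3*2.41) = 1.1632
Cpk = min(Cpu, Cpl) = 0.8838

0.8838


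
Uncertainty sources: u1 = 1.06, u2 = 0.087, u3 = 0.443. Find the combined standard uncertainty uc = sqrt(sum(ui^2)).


uc = sqrt(1.06^2 + 0.087^2 + 0.443^2)
uc = sqrt(1.327418)
uc = 1.1521

1.1521


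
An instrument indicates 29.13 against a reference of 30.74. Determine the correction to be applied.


Correction = standard - reading
= 30.74 - 29.13
= 1.6100

1.6100


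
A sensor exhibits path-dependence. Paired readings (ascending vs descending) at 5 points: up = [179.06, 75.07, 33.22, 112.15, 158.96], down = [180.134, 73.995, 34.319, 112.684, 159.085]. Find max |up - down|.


|179.06 - 180.134| = 1.0740
|75.07 - 73.995| = 1.0750
|33.22 - 34.319| = 1.0990
|112.15 - 112.684| = 0.5340
|158.96 - 159.085| = 0.1250
hysteresis = max(diffs) = 1.0990

1.0990


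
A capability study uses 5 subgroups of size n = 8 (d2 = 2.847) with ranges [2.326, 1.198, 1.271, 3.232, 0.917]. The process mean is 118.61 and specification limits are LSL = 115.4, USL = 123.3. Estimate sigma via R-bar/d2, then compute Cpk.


R_bar = (2.326 + 1.198 + 1.271 + 3.232 + 0.917) / 5 = 1.7888
sigma = R_bar / d2 = 1.7888 / 2.847 = 0.6283105
Cp = (USL - LSL)/(6*sigma) = (123.3 - 115.4)/(6*0.6283105) = 2.0956
Cpu = (123.3 - 118.61)/(3*0.6283105) = 2.4882
Cpl = (118.61 - 115.4)/(3*0.6283105) = 1.7030
Cpk = min(Cpu, Cpl) = 1.7030

1.7030


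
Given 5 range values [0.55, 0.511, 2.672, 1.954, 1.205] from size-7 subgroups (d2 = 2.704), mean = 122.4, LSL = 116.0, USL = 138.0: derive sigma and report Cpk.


R_bar = (0.55 + 0.511 + 2.672 + 1.954 + 1.205) / 5 = 1.3784
sigma = R_bar / d2 = 1.3784 / 2.704 = 0.50976331
Cp = (USL - LSL)/(6*sigma) = (138.0 - 116.0)/(6*0.50976331) = 7.1929
Cpu = (138.0 - 122.4)/(3*0.50976331) = 10.2008
Cpl = (122.4 - 116.0)/(3*0.50976331) = 4.1849
Cpk = min(Cpu, Cpl) = 4.1849

4.1849


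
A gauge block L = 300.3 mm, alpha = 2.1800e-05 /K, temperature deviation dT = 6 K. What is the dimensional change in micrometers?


dL = L * alpha * dT
= 300.3 * 2.1800e-05 * 6
= 0.0392792 mm
dL_um = 0.0392792 * 1000 = 39.2792 um

39.2792


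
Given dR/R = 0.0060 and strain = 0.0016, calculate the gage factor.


GF = (dR/R) / epsilon
= 0.0060 / 0.0016
= 3.7500

3.7500


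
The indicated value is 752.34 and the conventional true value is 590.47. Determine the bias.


Systematic error = measured - true
= 752.34 - 590.47
= 161.8700

161.8700


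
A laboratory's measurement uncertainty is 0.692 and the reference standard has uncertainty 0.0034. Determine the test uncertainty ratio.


TUR = u_lab / u_ref
= 0.692 / 0.0034
= 203.5294

203.5294


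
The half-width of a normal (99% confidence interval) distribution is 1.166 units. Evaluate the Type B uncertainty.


u_B = half_width / 2.576
u_B = 1.166 / 2.576
u_B = 0.4526

0.4526


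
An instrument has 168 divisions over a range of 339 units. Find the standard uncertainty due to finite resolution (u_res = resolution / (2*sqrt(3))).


resolution = range / divisions
resolution = 339 / 168 = 2.0178571
u_res = resolution / (2*sqrt(3))
u_res = 2.0178571 / 3.4641016
u_res = 0.5825

0.5825


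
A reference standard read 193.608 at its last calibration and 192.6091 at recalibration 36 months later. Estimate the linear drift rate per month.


rate = (v2 - v1) / months
= (192.6091 - 193.608) / 36
= -0.9989 / 36
= -0.0277

-0.0277


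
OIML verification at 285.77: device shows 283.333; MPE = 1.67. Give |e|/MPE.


e = indication - reference = 283.333 - 285.77 = -2.4370
|e| = 2.4370
ratio = |e| / MPE = 2.4370 / 1.67
ratio = 1.4593

1.4593


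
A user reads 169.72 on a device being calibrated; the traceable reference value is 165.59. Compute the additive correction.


Correction = standard - reading
= 165.59 - 169.72
= -4.1300

-4.1300


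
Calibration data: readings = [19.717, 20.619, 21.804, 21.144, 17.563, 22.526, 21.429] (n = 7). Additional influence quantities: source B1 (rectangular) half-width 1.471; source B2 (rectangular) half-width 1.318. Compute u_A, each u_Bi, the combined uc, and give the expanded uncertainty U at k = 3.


mean = (19.717 + 20.619 + 21.804 + 21.144 + 17.563 + 22.526 + 21.429) / 7 = 20.686
s = sqrt(sum((x - mean)^2)/(n-1)) = 1.6377788
u_A = s / sqrt(n) = 1.6377788 / sqrt(7) = 0.6190222
u_B1 = 1.471 / sqrt(3) = 0.84928225
u_B2 = 1.318 / sqrt(3) = 0.76094765
uc = sqrt(0.6190222^2 + 0.84928225^2 + 0.76094765^2) = 1.2975015
U = k * uc = 3 * 1.2975015
U = 3.8925

3.8925


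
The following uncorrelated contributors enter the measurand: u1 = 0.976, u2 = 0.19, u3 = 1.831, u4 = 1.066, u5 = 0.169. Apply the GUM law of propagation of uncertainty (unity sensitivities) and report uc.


uc = sqrt(0.976^2 + 0.19^2 + 1.831^2 + 1.066^2 + 0.169^2)
uc = sqrt(5.506154)
uc = 2.3465

2.3465


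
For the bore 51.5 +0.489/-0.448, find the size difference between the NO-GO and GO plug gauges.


GO = nominal - lower_tol (smallest hole = maximum material condition)
GO = 51.5 - 0.448 = 51.052
NO-GO = nominal + upper_tol (largest hole = least material condition)
NO-GO = 51.5 + 0.489 = 51.989
spread = NO-GO - GO = 51.989 - 51.052 = 0.9370

0.9370


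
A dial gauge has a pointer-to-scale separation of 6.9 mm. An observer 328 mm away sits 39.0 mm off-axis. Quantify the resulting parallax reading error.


error = h * offset / d
= 6.9 * 39.0 / 328
= 0.8204

0.8204


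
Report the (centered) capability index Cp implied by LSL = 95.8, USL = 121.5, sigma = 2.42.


Cp = (USL - LSL) / (6 * sigma)
= (121.5 - 95.8) / (6 * 2.42)
= 25.7000 / 14.5200
= 1.7700

1.7700


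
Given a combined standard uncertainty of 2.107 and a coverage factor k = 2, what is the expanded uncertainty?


U = k * uc
U = 2 * 2.107
U = 4.2140

4.2140


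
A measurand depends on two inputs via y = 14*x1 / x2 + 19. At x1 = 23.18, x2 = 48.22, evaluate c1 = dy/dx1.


y = 14*x1 / x2 + 19
dy/dx1 = 14/x2
Evaluate at x2 = 48.22: c1 = 14 / 48.22
c1 = 0.2903

0.2903


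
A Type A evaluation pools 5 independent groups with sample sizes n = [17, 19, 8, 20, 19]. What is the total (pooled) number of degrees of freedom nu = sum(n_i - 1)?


nu = sum_i (n_i - 1)
nu = ((17 - 1) + (19 - 1) + (8 - 1) + (20 - 1) + (19 - 1))
nu = 16 + 18 + 7 + 19 + 18
nu = 78

78


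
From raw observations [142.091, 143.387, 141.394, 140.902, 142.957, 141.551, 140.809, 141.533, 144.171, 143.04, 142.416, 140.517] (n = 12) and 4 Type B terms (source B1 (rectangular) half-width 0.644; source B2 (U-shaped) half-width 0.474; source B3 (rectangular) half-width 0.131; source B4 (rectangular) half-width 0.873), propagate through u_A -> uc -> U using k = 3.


mean = (142.091 + 143.387 + 141.394 + 140.902 + 142.957 + 141.551 + 140.809 + 141.533 + 144.171 + 143.04 + 142.416 + 140.517) / 12 = 142.064
s = sqrt(sum((x - mean)^2)/(n-1)) = 1.1432388
u_A = s / sqrt(n) = 1.1432388 / sqrt(12) = 0.33002461
u_B1 = 0.644 / sqrt(3) = 0.37181357
u_B2 = 0.474 / sqrt(2) = 0.33516861
u_B3 = 0.131 / sqrt(3) = 0.075632885
u_B4 = 0.873 / sqrt(3) = 0.50402679
uc = sqrt(0.33002461^2 + 0.37181357^2 + 0.33516861^2 + 0.075632885^2 + 0.50402679^2) = 0.7869326
U = k * uc = 3 * 0.7869326
U = 2.3608

2.3608


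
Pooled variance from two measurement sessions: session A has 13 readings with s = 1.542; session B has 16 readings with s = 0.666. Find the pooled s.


s_p = sqrt(((n1-1)*s1^2 + (n2-1)*s2^2) / (n1+n2-2))
numerator = (13-1)*1.542^2 + (16-1)*0.666^2 = 28.533168 + 6.65334 = 35.186508
denominator = 13 + 16 - 2 = 27
s_p^2 = 35.186508 / 27 = 1.303204
s_p = sqrt(1.303204) = 1.1416

1.1416


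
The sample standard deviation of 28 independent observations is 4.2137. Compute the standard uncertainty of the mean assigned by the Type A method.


u_A = s / sqrt(n)
u_A = 4.2137 / sqrt(28)
u_A = 4.2137 / 5.2915026
u_A = 0.7963

0.7963


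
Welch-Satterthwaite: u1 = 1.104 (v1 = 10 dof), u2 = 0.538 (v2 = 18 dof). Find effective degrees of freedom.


uc = sqrt(u1^2 + u2^2) = sqrt(1.104^2 + 0.538^2) = 1.2281124
v_eff = uc^4 / (u1^4/v1 + u2^4/v2)
= 1.2281124^4 / (1.104^4/10 + 0.538^4/18)
= 2.2748484 / 0.15320557
v_eff = 14.8483

14.8483


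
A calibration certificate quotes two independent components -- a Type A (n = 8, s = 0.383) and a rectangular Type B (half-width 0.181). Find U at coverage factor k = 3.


u_A = s / sqrt(n) = 0.383 / sqrt(8) = 0.13541095
u_B = half_width / sqrt(3) = 0.181 / sqrt(3) = 0.1045004
uc = sqrt(u_A^2 + u_B^2) = sqrt(0.13541095^2 + 0.1045004^2) = 0.1710452
U = k * uc = 3 * 0.1710452
U = 0.5131

0.5131


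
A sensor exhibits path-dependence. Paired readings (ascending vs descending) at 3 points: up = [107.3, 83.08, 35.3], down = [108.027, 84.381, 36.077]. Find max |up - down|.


|107.3 - 108.027| = 0.7270
|83.08 - 84.381| = 1.3010
|35.3 - 36.077| = 0.7770
hysteresis = max(diffs) = 1.3010

1.3010


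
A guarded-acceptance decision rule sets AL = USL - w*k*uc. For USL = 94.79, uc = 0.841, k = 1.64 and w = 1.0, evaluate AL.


U = k * uc = 1.64 * 0.841 = 1.37924
guard band g = w * U = 1.0 * 1.37924 = 1.37924
AL = USL - g = 94.79 - 1.37924
AL = 93.4108

93.4108


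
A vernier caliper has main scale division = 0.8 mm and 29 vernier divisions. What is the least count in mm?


LC = MSD / n_div
= 0.8 / 29
= 0.0276

0.0276


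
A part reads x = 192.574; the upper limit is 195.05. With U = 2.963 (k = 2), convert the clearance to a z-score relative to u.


u = U / k = 2.963 / 2 = 1.4815
margin = |USL - x| = |195.05 - 192.574| = 2.476
z = margin / u = 2.476 / 1.4815
z = 1.6713

1.6713


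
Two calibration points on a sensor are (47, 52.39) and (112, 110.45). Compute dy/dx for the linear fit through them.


slope = (y2 - y1) / (x2 - x1)
= (110.45 - 52.39) / (112 - 47)
= 58.0600 / 65
= 0.8932

0.8932


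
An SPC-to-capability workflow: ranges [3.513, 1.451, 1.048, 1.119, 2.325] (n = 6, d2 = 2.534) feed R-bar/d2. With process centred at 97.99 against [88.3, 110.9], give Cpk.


R_bar = (3.513 + 1.451 + 1.048 + 1.119 + 2.325) / 5 = 1.8912
sigma = R_bar / d2 = 1.8912 / 2.534 = 0.74632991
Cp = (USL - LSL)/(6*sigma) = (110.9 - 88.3)/(6*0.74632991) = 5.0469
Cpu = (110.9 - 97.99)/(3*0.74632991) = 5.7660
Cpl = (97.99 - 88.3)/(3*0.74632991) = 4.3278
Cpk = min(Cpu, Cpl) = 4.3278

4.3278


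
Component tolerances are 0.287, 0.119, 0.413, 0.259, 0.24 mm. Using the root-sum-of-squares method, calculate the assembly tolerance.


RSS = sqrt(0.287^2 + 0.119^2 + 0.413^2 + 0.259^2 + 0.24^2)
= sqrt(0.39178)
= 0.6259

0.6259


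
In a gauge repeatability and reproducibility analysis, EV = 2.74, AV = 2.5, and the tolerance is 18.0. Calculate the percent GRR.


GRR = sqrt(EV^2 + AV^2) = sqrt(2.74^2 + 2.5^2) = 3.7091239
%GRR = GRR / tol * 100 = 3.7091239 / 18.0 * 100
%GRR = 20.6062

20.6062


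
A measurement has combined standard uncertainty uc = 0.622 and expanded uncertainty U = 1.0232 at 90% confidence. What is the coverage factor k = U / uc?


k = U / uc
k = 1.0232 / 0.622
k = 1.645

1.645


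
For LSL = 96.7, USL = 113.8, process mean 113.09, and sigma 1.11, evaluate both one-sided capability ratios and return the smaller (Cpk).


Cpu = (USL - mean) / (3*sigma) = (113.8 - 113.09) / (3*1.11) = 0.2132
Cpl = (mean - LSL) / (3*sigma) = (113.09 - 96.7) / (3*1.11) = 4.9219
Cpk = min(Cpu, Cpl) = 0.2132

0.2132


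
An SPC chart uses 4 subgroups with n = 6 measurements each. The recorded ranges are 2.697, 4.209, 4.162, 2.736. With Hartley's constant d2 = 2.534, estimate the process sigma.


R_bar = (2.697 + 4.209 + 4.162 + 2.736) / 4
R_bar = 13.804 / 4 = 3.451
sigma_hat = R_bar / d2 = 3.451 / 2.534 = 1.3619

1.3619


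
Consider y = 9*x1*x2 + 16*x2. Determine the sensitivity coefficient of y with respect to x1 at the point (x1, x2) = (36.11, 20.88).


y = 9*x1*x2 + 16*x2
dy/dx1 = 9*x2
Evaluate at x2 = 20.88: c1 = 9 * 20.88
c1 = 187.9200

187.9200


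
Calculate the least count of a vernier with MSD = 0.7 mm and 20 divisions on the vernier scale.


LC = MSD / n_div
= 0.7 / 20
= 0.0350

0.0350


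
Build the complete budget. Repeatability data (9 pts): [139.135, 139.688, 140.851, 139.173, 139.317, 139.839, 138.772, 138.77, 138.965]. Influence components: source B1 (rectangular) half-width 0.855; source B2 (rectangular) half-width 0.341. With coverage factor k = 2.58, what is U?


mean = (139.135 + 139.688 + 140.851 + 139.173 + 139.317 + 139.839 + 138.772 + 138.77 + 138.965) / 9 = 139.39
s = sqrt(sum((x - mean)^2)/(n-1)) = 0.6604277
u_A = s / sqrt(n) = 0.6604277 / sqrt(9) = 0.22014257
u_B1 = 0.855 / sqrt(3) = 0.49363448
u_B2 = 0.341 / sqrt(3) = 0.19687644
uc = sqrt(0.22014257^2 + 0.49363448^2 + 0.19687644^2) = 0.57523741
U = k * uc = 2.58 * 0.57523741
U = 1.4841

1.4841


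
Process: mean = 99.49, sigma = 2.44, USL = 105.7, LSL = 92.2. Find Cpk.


Cpu = (USL - mean) / (3*sigma) = (105.7 - 99.49) / (3*2.44) = 0.8484
Cpl = (mean - LSL) / (3*sigma) = (99.49 - 92.2) / (3*2.44) = 0.9959
Cpk = min(Cpu, Cpl) = 0.8484

0.8484


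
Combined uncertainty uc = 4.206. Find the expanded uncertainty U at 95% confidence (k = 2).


U = k * uc
U = 2 * 4.206
U = 8.4120

8.4120


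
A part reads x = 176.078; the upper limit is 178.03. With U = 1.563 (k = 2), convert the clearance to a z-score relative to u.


u = U / k = 1.563 / 2 = 0.7815
margin = |USL - x| = |178.03 - 176.078| = 1.952
z = margin / u = 1.952 / 0.7815
z = 2.4978

2.4978


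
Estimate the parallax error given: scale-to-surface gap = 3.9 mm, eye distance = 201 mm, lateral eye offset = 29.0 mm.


error = h * offset / d
= 3.9 * 29.0 / 201
= 0.5627

0.5627


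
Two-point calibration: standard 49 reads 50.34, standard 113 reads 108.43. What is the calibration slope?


slope = (y2 - y1) / (x2 - x1)
= (108.43 - 50.34) / (113 - 49)
= 58.0900 / 64
= 0.9077

0.9077


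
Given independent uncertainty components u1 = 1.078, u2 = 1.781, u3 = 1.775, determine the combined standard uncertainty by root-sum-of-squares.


uc = sqrt(1.078^2 + 1.781^2 + 1.775^2)
uc = sqrt(7.48467)
uc = 2.7358

2.7358


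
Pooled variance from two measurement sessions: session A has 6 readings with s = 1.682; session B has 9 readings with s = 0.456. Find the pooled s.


s_p = sqrt(((n1-1)*s1^2 + (n2-1)*s2^2) / (n1+n2-2))
numerator = (6-1)*1.682^2 + (9-1)*0.456^2 = 14.14562 + 1.663488 = 15.809108
denominator = 6 + 9 - 2 = 13
s_p^2 = 15.809108 / 13 = 1.2160852
s_p = sqrt(1.2160852) = 1.1028

1.1028


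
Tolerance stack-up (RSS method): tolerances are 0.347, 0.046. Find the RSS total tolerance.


RSS = sqrt(0.347^2 + 0.046^2)
= sqrt(0.122525)
= 0.3500

0.3500


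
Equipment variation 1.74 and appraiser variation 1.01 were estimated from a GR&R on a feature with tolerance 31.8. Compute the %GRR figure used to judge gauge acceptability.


GRR = sqrt(EV^2 + AV^2) = sqrt(1.74^2 + 1.01^2) = 2.0118897
%GRR = GRR / tol * 100 = 2.0118897 / 31.8 * 100
%GRR = 6.3267

6.3267


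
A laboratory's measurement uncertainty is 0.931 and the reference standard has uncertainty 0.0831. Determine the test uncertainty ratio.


TUR = u_lab / u_ref
= 0.931 / 0.0831
= 11.2034

11.2034


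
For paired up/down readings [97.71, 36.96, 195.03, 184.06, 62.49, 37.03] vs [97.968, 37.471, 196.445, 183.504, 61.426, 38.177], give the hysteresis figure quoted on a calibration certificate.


|97.71 - 97.968| = 0.2580
|36.96 - 37.471| = 0.5110
|195.03 - 196.445| = 1.4150
|184.06 - 183.504| = 0.5560
|62.49 - 61.426| = 1.0640
|37.03 - 38.177| = 1.1470
hysteresis = max(diffs) = 1.4150

1.4150


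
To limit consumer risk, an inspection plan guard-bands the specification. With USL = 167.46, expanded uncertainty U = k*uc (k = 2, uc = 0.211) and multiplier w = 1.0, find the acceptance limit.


U = k * uc = 2 * 0.211 = 0.422
guard band g = w * U = 1.0 * 0.422 = 0.422
AL = USL - g = 167.46 - 0.422
AL = 167.0380

167.0380


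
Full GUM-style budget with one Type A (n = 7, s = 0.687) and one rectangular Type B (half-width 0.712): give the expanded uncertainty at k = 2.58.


u_A = s / sqrt(n) = 0.687 / sqrt(7) = 0.25966159
u_B = half_width / sqrt(3) = 0.712 / sqrt(3) = 0.41107339
uc = sqrt(u_A^2 + u_B^2) = sqrt(0.25966159^2 + 0.41107339^2) = 0.48621546
U = k * uc = 2.58 * 0.48621546
U = 1.2544

1.2544


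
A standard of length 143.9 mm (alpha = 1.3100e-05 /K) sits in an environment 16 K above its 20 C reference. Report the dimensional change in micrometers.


dL = L * alpha * dT
= 143.9 * 1.3100e-05 * 16
= 0.0301614 mm
dL_um = 0.0301614 * 1000 = 30.1614 um

30.1614


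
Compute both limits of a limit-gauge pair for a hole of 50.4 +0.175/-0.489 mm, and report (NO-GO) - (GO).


GO = nominal - lower_tol (smallest hole = maximum material condition)
GO = 50.4 - 0.489 = 49.911
NO-GO = nominal + upper_tol (largest hole = least material condition)
NO-GO = 50.4 + 0.175 = 50.575
spread = NO-GO - GO = 50.575 - 49.911 = 0.6640

0.6640


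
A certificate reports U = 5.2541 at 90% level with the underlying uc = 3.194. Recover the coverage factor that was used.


k = U / uc
k = 5.2541 / 3.194
k = 1.645

1.645


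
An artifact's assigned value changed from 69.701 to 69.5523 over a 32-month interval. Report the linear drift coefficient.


rate = (v2 - v1) / months
= (69.5523 - 69.701) / 32
= -0.1487 / 32
= -0.0046

-0.0046


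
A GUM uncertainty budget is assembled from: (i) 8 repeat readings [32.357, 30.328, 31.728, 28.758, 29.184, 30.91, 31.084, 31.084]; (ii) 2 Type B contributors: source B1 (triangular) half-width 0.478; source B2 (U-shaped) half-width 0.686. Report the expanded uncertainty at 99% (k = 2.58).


mean = (32.357 + 30.328 + 31.728 + 28.758 + 29.184 + 30.91 + 31.084 + 31.084) / 8 = 30.679125
s = sqrt(sum((x - mean)^2)/(n-1)) = 1.2157281
u_A = s / sqrt(n) = 1.2157281 / sqrt(8) = 0.42982479
u_B1 = 0.478 / sqrt(6) = 0.19514268
u_B2 = 0.686 / sqrt(2) = 0.48507525
uc = sqrt(0.42982479^2 + 0.19514268^2 + 0.48507525^2) = 0.67685154
U = k * uc = 2.58 * 0.67685154
U = 1.7463

1.7463


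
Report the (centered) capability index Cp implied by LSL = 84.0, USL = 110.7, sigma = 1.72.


Cp = (USL - LSL) / (6 * sigma)
= (110.7 - 84.0) / (6 * 1.72)
= 26.7000 / 10.3200
= 2.5872

2.5872


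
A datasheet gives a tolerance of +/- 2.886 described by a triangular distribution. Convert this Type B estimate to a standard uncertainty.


u_B = half_width / sqrt(6)
u_B = 2.886 / 2.4494897
u_B = 1.1782

1.1782


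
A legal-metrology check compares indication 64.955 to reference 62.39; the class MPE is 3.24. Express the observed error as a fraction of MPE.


e = indication - reference = 64.955 - 62.39 = 2.5650
|e| = 2.5650
ratio = |e| / MPE = 2.5650 / 3.24
ratio = 0.7917

0.7917


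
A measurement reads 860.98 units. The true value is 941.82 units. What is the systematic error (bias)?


Systematic error = measured - true
= 860.98 - 941.82
= -80.8400

-80.8400


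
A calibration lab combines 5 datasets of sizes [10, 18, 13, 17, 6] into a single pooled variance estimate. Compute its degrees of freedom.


nu = sum_i (n_i - 1)
nu = ((10 - 1) + (18 - 1) + (13 - 1) + (17 - 1) + (6 - 1))
nu = 9 + 17 + 12 + 16 + 5
nu = 59

59


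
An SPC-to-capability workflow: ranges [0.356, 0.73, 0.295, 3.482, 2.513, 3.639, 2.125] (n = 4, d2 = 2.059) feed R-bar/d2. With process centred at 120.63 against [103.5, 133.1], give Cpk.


R_bar = (0.356 + 0.73 + 0.295 + 3.482 + 2.513 + 3.639 + 2.125) / 7 = 1.8771429
sigma = R_bar / d2 = 1.8771429 / 2.059 = 0.91167698
Cp = (USL - LSL)/(6*sigma) = (133.1 - 103.5)/(6*0.91167698) = 5.4113
Cpu = (133.1 - 120.63)/(3*0.91167698) = 4.5594
Cpl = (120.63 - 103.5)/(3*0.91167698) = 6.2632
Cpk = min(Cpu, Cpl) = 4.5594

4.5594


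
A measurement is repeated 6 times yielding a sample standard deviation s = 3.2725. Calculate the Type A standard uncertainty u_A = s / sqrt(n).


u_A = s / sqrt(n)
u_A = 3.2725 / sqrt(6)
u_A = 3.2725 / 2.4494897
u_A = 1.3360

1.3360


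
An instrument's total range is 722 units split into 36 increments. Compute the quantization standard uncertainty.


resolution = range / divisions
resolution = 722 / 36 = 20.055556
u_res = resolution / (2*sqrt(3))
u_res = 20.055556 / 3.4641016
u_res = 5.7895

5.7895


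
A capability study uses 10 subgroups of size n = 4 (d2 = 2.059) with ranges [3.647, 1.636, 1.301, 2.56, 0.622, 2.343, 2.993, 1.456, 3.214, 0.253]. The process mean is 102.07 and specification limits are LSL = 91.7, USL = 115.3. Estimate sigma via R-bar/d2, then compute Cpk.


R_bar = (3.647 + 1.636 + 1.301 + 2.56 + 0.622 + 2.343 + 2.993 + 1.456 + 3.214 + 0.253) / 10 = 2.0025
sigma = R_bar / d2 = 2.0025 / 2.059 = 0.97255949
Cp = (USL - LSL)/(6*sigma) = (115.3 - 91.7)/(6*0.97255949) = 4.0443
Cpu = (115.3 - 102.07)/(3*0.97255949) = 4.5344
Cpl = (102.07 - 91.7)/(3*0.97255949) = 3.5542
Cpk = min(Cpu, Cpl) = 3.5542

3.5542


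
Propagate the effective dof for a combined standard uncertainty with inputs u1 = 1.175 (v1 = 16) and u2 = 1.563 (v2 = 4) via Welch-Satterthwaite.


uc = sqrt(u1^2 + u2^2) = sqrt(1.175^2 + 1.563^2) = 1.9554012
v_eff = uc^4 / (u1^4/v1 + u2^4/v2)
= 1.9554012^4 / (1.175^4/16 + 1.563^4/4)
= 14.61987 / 1.6111572
v_eff = 9.0741

9.0741


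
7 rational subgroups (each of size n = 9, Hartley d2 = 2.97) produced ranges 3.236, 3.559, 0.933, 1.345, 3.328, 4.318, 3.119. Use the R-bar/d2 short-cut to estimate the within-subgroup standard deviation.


R_bar = (3.236 + 3.559 + 0.933 + 1.345 + 3.328 + 4.318 + 3.119) / 7
R_bar = 19.838 / 7 = 2.834
sigma_hat = R_bar / d2 = 2.834 / 2.97 = 0.9542

0.9542


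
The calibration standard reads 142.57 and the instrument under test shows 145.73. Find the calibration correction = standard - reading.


Correction = standard - reading
= 142.57 - 145.73
= -3.1600

-3.1600


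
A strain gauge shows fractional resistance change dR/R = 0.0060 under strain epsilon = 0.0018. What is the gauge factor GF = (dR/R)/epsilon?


GF = (dR/R) / epsilon
= 0.0060 / 0.0018
= 3.3333

3.3333


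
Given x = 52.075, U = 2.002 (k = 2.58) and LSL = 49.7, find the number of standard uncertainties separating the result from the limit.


u = U / k = 2.002 / 2.58 = 0.77596899
margin = |LSL - x| = |49.7 - 52.075| = 2.375
z = margin / u = 2.375 / 0.77596899
z = 3.0607

3.0607


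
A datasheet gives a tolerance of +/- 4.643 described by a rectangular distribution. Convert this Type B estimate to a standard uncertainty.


u_B = half_width / sqrt(3)
u_B = 4.643 / 1.7320508
u_B = 2.6806

2.6806


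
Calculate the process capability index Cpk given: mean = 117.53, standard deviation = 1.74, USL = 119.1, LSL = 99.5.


Cpu = (USL - mean) / (3*sigma) = (119.1 - 117.53) / (3*1.74) = 0.3008
Cpl = (mean - LSL) / (3*sigma) = (117.53 - 99.5) / (3*1.74) = 3.4540
Cpk = min(Cpu, Cpl) = 0.3008

0.3008


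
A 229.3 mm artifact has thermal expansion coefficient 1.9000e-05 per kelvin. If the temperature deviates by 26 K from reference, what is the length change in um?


dL = L * alpha * dT
= 229.3 * 1.9000e-05 * 26
= 0.1132742 mm
dL_um = 0.1132742 * 1000 = 113.2742 um

113.2742


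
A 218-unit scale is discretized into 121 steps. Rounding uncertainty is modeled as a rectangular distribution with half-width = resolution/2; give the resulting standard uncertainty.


resolution = range / divisions
resolution = 218 / 121 = 1.8016529
u_res = resolution / (2*sqrt(3))
u_res = 1.8016529 / 3.4641016
u_res = 0.5201

0.5201


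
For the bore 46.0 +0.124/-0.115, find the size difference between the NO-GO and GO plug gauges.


GO = nominal - lower_tol (smallest hole = maximum material condition)
GO = 46.0 - 0.115 = 45.885
NO-GO = nominal + upper_tol (largest hole = least material condition)
NO-GO = 46.0 + 0.124 = 46.124
spread = NO-GO - GO = 46.124 - 45.885 = 0.2390

0.2390


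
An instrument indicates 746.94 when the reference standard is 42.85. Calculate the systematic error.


Systematic error = measured - true
= 746.94 - 42.85
= 704.0900

704.0900


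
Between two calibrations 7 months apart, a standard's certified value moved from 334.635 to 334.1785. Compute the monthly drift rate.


rate = (v2 - v1) / months
= (334.1785 - 334.635) / 7
= -0.4565 / 7
= -0.0652

-0.0652


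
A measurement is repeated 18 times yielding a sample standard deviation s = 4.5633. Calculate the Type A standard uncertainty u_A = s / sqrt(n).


u_A = s / sqrt(n)
u_A = 4.5633 / sqrt(18)
u_A = 4.5633 / 4.2426407
u_A = 1.0756

1.0756


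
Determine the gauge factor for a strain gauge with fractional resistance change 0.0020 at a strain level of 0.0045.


GF = (dR/R) / epsilon
= 0.0020 / 0.0045
= 0.4444

0.4444


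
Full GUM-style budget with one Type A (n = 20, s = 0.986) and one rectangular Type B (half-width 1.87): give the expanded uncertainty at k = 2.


u_A = s / sqrt(n) = 0.986 / sqrt(20) = 0.2204763
u_B = half_width / sqrt(3) = 1.87 / sqrt(3) = 1.079645
uc = sqrt(u_A^2 + u_B^2) = sqrt(0.2204763^2 + 1.079645^2) = 1.101927
U = k * uc = 2 * 1.101927
U = 2.2039

2.2039


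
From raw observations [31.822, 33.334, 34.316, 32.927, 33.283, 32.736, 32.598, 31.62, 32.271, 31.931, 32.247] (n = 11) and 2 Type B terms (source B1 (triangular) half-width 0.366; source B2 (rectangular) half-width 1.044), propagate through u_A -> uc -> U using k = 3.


mean = (31.822 + 33.334 + 34.316 + 32.927 + 33.283 + 32.736 + 32.598 + 31.62 + 32.271 + 31.931 + 32.247) / 11 = 32.64409091
s = sqrt(sum((x - mean)^2)/(n-1)) = 0.79372797
u_A = s / sqrt(n) = 0.79372797 / sqrt(11) = 0.23931799
u_B1 = 0.366 / sqrt(6) = 0.14941887
u_B2 = 1.044 / sqrt(3) = 0.60275368
uc = sqrt(0.23931799^2 + 0.14941887^2 + 0.60275368^2) = 0.66551566
U = k * uc = 3 * 0.66551566
U = 1.9965

1.9965


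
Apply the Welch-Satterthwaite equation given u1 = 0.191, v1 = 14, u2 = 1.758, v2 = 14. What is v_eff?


uc = sqrt(u1^2 + u2^2) = sqrt(0.191^2 + 1.758^2) = 1.7683453
v_eff = uc^4 / (u1^4/v1 + u2^4/v2)
= 1.7683453^4 / (0.191^4/14 + 1.758^4/14)
= 9.7784111 / 0.68235119
v_eff = 14.3305

14.3305


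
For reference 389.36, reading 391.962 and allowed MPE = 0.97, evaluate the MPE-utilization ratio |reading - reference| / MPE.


e = indication - reference = 391.962 - 389.36 = 2.6020
|e| = 2.6020
ratio = |e| / MPE = 2.6020 / 0.97
ratio = 2.6825

2.6825


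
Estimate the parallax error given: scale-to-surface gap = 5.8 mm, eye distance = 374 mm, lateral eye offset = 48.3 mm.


error = h * offset / d
= 5.8 * 48.3 / 374
= 0.7490

0.7490


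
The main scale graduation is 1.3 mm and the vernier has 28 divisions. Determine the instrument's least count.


LC = MSD / n_div
= 1.3 / 28
= 0.0464

0.0464


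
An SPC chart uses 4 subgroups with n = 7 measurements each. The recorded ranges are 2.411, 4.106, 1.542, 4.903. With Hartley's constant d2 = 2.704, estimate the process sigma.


R_bar = (2.411 + 4.106 + 1.542 + 4.903) / 4
R_bar = 12.962 / 4 = 3.2405
sigma_hat = R_bar / d2 = 3.2405 / 2.704 = 1.1984

1.1984


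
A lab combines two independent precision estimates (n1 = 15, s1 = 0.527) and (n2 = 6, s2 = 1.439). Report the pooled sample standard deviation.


s_p = sqrt(((n1-1)*s1^2 + (n2-1)*s2^2) / (n1+n2-2))
numerator = (15-1)*0.527^2 + (6-1)*1.439^2 = 3.888206 + 10.353605 = 14.241811
denominator = 15 + 6 - 2 = 19
s_p^2 = 14.241811 / 19 = 0.749569
s_p = sqrt(0.749569) = 0.8658

0.8658


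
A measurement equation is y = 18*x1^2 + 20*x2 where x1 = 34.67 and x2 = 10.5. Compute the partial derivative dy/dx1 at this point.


y = 18*x1^2 + 20*x2
dy/dx1 = 2*18*x1
Evaluate at x1 = 34.67: c1 = 36 * 34.67
c1 = 1248.1200

1248.1200


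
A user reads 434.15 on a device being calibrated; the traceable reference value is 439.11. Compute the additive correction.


Correction = standard - reading
= 439.11 - 434.15
= 4.9600

4.9600


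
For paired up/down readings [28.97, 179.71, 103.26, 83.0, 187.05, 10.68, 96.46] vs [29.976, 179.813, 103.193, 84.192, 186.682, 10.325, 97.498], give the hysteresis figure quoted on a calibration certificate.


|28.97 - 29.976| = 1.0060
|179.71 - 179.813| = 0.1030
|103.26 - 103.193| = 0.0670
|83.0 - 84.192| = 1.1920
|187.05 - 186.682| = 0.3680
|10.68 - 10.325| = 0.3550
|96.46 - 97.498| = 1.0380
hysteresis = max(diffs) = 1.1920

1.1920


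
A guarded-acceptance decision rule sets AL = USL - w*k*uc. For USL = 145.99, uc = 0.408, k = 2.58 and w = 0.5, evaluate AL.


U = k * uc = 2.58 * 0.408 = 1.05264
guard band g = w * U = 0.5 * 1.05264 = 0.52632
AL = USL - g = 145.99 - 0.52632
AL = 145.4637

145.4637


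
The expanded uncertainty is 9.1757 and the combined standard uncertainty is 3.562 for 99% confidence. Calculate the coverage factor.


k = U / uc
k = 9.1757 / 3.562
k = 2.576

2.576


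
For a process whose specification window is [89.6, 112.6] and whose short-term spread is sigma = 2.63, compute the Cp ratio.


Cp = (USL - LSL) / (6 * sigma)
= (112.6 - 89.6) / (6 * 2.63)
= 23.0000 / 15.7800
= 1.4575

1.4575


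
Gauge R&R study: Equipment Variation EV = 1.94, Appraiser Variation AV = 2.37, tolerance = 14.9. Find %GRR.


GRR = sqrt(EV^2 + AV^2) = sqrt(1.94^2 + 2.37^2) = 3.0627602
%GRR = GRR / tol * 100 = 3.0627602 / 14.9 * 100
%GRR = 20.5554

20.5554


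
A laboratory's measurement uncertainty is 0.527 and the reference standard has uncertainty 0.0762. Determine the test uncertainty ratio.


TUR = u_lab / u_ref
= 0.527 / 0.0762
= 6.9160

6.9160


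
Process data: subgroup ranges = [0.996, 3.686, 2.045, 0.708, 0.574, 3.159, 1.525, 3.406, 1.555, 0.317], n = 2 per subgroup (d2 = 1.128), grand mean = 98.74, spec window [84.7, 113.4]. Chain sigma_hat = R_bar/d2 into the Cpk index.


R_bar = (0.996 + 3.686 + 2.045 + 0.708 + 0.574 + 3.159 + 1.525 + 3.406 + 1.555 + 0.317) / 10 = 1.7971
sigma = R_bar / d2 = 1.7971 / 1.128 = 1.5931738
Cp = (USL - LSL)/(6*sigma) = (113.4 - 84.7)/(6*1.5931738) = 3.0024
Cpu = (113.4 - 98.74)/(3*1.5931738) = 3.0673
Cpl = (98.74 - 84.7)/(3*1.5931738) = 2.9375
Cpk = min(Cpu, Cpl) = 2.9375

2.9375


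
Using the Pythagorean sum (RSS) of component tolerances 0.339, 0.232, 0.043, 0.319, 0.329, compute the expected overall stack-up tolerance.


RSS = sqrt(0.339^2 + 0.232^2 + 0.043^2 + 0.319^2 + 0.329^2)
= sqrt(0.380596)
= 0.6169

0.6169


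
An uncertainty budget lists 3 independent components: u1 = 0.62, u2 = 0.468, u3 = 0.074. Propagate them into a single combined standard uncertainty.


uc = sqrt(0.62^2 + 0.468^2 + 0.074^2)
uc = sqrt(0.6089)
uc = 0.7803

0.7803


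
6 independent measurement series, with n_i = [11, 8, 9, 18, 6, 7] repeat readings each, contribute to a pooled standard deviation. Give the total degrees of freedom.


nu = sum_i (n_i - 1)
nu = ((11 - 1) + (8 - 1) + (9 - 1) + (18 - 1) + (6 - 1) + (7 - 1))
nu = 10 + 7 + 8 + 17 + 5 + 6
nu = 53

53


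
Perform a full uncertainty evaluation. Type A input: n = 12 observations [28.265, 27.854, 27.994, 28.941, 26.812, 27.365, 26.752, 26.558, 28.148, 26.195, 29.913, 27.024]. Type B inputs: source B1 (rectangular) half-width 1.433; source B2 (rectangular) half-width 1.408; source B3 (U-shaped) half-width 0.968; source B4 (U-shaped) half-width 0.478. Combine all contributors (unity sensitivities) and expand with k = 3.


mean = (28.265 + 27.854 + 27.994 + 28.941 + 26.812 + 27.365 + 26.752 + 26.558 + 28.148 + 26.195 + 29.913 + 27.024) / 12 = 27.65175
s = sqrt(sum((x - mean)^2)/(n-1)) = 1.081465
u_A = s / sqrt(n) = 1.081465 / sqrt(12) = 0.31219205
u_B1 = 1.433 / sqrt(3) = 0.82734294
u_B2 = 1.408 / sqrt(3) = 0.81290918
u_B3 = 0.968 / sqrt(2) = 0.68447936
u_B4 = 0.478 / sqrt(2) = 0.33799704
uc = sqrt(0.31219205^2 + 0.82734294^2 + 0.81290918^2 + 0.68447936^2 + 0.33799704^2) = 1.4232131
U = k * uc = 3 * 1.4232131
U = 4.2696

4.2696


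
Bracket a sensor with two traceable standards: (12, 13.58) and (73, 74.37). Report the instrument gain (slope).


slope = (y2 - y1) / (x2 - x1)
= (74.37 - 13.58) / (73 - 12)
= 60.7900 / 61
= 0.9966

0.9966


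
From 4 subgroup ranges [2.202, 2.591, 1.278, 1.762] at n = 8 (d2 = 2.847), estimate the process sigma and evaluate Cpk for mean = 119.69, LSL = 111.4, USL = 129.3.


R_bar = (2.202 + 2.591 + 1.278 + 1.762) / 4 = 1.95825
sigma = R_bar / d2 = 1.95825 / 2.847 = 0.68782929
Cp = (USL - LSL)/(6*sigma) = (129.3 - 111.4)/(6*0.68782929) = 4.3373
Cpu = (129.3 - 119.69)/(3*0.68782929) = 4.6572
Cpl = (119.69 - 111.4)/(3*0.68782929) = 4.0175
Cpk = min(Cpu, Cpl) = 4.0175

4.0175


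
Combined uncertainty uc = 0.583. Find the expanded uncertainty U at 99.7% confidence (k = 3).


U = k * uc
U = 3 * 0.583
U = 1.7490

1.7490


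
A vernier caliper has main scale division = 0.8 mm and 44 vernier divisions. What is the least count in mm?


LC = MSD / n_div
= 0.8 / 44
= 0.0182

0.0182


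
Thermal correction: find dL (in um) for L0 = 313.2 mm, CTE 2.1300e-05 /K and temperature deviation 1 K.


dL = L * alpha * dT
= 313.2 * 2.1300e-05 * 1
= 0.0066712 mm
dL_um = 0.0066712 * 1000 = 6.6712 um

6.6712


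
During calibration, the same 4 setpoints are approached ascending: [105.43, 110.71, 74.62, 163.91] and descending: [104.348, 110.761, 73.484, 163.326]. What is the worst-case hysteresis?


|105.43 - 104.348| = 1.0820
|110.71 - 110.761| = 0.0510
|74.62 - 73.484| = 1.1360
|163.91 - 163.326| = 0.5840
hysteresis = max(diffs) = 1.1360

1.1360


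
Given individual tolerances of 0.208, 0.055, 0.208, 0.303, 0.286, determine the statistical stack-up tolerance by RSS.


RSS = sqrt(0.208^2 + 0.055^2 + 0.208^2 + 0.303^2 + 0.286^2)
= sqrt(0.263158)
= 0.5130

0.5130


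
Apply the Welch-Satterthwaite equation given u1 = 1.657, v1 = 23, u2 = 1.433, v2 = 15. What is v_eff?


uc = sqrt(u1^2 + u2^2) = sqrt(1.657^2 + 1.433^2) = 2.1906935
v_eff = uc^4 / (u1^4/v1 + u2^4/v2)
= 2.1906935^4 / (1.657^4/23 + 1.433^4/15)
= 23.031726 / 0.60888585
v_eff = 37.8260

37.8260


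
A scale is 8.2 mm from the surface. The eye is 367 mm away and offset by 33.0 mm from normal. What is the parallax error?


error = h * offset / d
= 8.2 * 33.0 / 367
= 0.7373

0.7373


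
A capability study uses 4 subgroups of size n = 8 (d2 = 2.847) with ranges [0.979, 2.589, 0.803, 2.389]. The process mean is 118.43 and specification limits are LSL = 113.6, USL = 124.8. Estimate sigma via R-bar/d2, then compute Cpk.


R_bar = (0.979 + 2.589 + 0.803 + 2.389) / 4 = 1.69
sigma = R_bar / d2 = 1.69 / 2.847 = 0.59360731
Cp = (USL - LSL)/(6*sigma) = (124.8 - 113.6)/(6*0.59360731) = 3.1446
Cpu = (124.8 - 118.43)/(3*0.59360731) = 3.5770
Cpl = (118.43 - 113.6)/(3*0.59360731) = 2.7122
Cpk = min(Cpu, Cpl) = 2.7122

2.7122
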